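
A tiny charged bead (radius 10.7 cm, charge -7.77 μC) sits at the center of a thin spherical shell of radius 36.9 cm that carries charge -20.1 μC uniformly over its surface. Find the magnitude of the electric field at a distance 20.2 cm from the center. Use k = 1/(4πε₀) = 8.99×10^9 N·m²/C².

Symmetry ⇒ E = E(r) r̂. Gaussian sphere of radius r = 20.2 cm (between the bodies, 10.7 cm < r < 36.9 cm).
The shell at 36.9 cm lies outside the Gaussian surface, so Q_enc = -7.77 μC = -7.77e-6 C.
Applying ∮E·dA = Q_enc/ε₀ with Φ = E(4πr²):
E = k|Q_enc|/r² = (8.99×10^9)(7.77×10^-6)/(0.202)² = 1.71×10^6 N/C.

1.71e6 N/C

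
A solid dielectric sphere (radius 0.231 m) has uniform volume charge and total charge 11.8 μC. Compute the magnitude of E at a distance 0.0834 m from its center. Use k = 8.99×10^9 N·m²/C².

E = 7.18e5 N/C

Symmetry ⇒ E = E(r) r̂. Gaussian sphere of radius r = 0.0834 m (r < R).
For a uniform sphere the enclosed fraction is (r/R)³, so Q_enc = (11.8 μC)(0.0834/0.231)³ = 5.553×10^-7 C.
Gauss's law: E·4πr² = Q_enc/ε₀.
E = k|Q_enc|/r² = (8.99×10^9)(5.553×10^-7)/(0.0834)² = 7.18e5 N/C.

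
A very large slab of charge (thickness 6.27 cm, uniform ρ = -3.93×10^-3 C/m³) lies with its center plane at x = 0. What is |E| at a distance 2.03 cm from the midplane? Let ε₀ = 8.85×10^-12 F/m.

By symmetry E is perpendicular to the slab. A Gaussian pillbox from −2.03 cm to +2.03 cm (face area A) lies entirely within the slab.
Q_enc = ρ·(2x)·A and flux = 2EA, so 2EA = 2ρxA/ε₀ ⇒ E = |ρ|x/ε₀.
E = (3.93e-3)(0.0203)/(8.85×10^-12) = 9.01×10^6 N/C.

E = 9.01e6 N/C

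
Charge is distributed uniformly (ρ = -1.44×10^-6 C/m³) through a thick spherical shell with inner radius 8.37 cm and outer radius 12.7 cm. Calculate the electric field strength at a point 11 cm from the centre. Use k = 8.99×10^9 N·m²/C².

Take a concentric spherical Gaussian surface of radius r = 11 cm (within the shell material, 8.37 cm < r < 12.7 cm).
Enclosed charge is the volume from a to r: Q_enc = (4π/3)ρ(r³ − a³) = -4.491×10^-9 C.
By Gauss's law, ∮E·dA = E·4πr² = Q_enc/ε₀.
E = k|Q_enc|/r² = (8.99×10^9)(4.491e-9)/(0.11)² = 3.34e3 N/C.

|E| ≈ 3.34×10^3 V/m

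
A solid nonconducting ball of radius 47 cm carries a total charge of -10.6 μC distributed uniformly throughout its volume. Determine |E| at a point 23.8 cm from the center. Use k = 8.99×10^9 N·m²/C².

Use a concentric Gaussian sphere at r = 23.8 cm (r < R).
Only the charge within r is enclosed: Q_enc = Q·(r/R)³ = (-10.6 μC)·(23.8 cm/47 cm)³ = -1.376×10^-6 C.
Since E is radial and uniform over the Gaussian sphere, Φ = E·4πr² = Q_enc/ε₀.
E = k|Q_enc|/r² = (8.99×10^9)(1.376×10^-6)/(0.238)² = 2.18e5 N/C.

|E| = 2.18×10^5 N/C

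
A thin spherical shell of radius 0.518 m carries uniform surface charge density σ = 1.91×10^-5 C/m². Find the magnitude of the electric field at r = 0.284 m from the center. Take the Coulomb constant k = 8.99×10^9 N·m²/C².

|E| = 0 N/C

Take a concentric spherical Gaussian surface of radius r = 0.284 m (inside the shell, r < 0.518 m).
No charge lies within this surface, so Q_enc = 0 and Gauss's law gives E·4πr² = 0 ⇒ E = 0.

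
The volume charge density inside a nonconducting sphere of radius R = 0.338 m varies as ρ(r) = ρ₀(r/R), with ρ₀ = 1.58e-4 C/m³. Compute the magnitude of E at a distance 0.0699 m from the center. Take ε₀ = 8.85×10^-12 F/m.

By spherical symmetry E is radial; choose a Gaussian sphere of radius r = 0.0699 m (r < R).
Integrate the density: Q_enc = 4π ∫₀^r ρ₀(r'/R)^1 r'² dr' = 4πρ₀ r^4/(4·R) = 3.506×10^-8 C.
By Gauss's law, ∮E·dA = E·4πr² = Q_enc/ε₀.
E = |Q_enc|/(4πε₀r²) = (3.506×10^-8)/(4π·8.85×10^-12·(0.0699)²) = 6.45×10^4 N/C.

E = 6.45×10^4 V/m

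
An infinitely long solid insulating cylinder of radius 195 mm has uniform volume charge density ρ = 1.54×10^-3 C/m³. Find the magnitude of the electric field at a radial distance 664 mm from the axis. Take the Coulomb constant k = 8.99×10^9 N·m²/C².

By cylindrical symmetry E is radial; use a coaxial Gaussian cylinder of radius 664 mm and length L (r > 195 mm, full cross-section enclosed).
λ_enc = ρ·πR² = (1.54e-3)π(0.195)² = 1.84×10^-4 C/m.
Gauss's law: E·2πrL = λ_enc L/ε₀.
E = 2k|λ_enc|/r = 2(8.99×10^9)(1.84e-4)/(0.664) = 4.98×10^6 N/C.

|E| ≈ 4.98×10^6 N/C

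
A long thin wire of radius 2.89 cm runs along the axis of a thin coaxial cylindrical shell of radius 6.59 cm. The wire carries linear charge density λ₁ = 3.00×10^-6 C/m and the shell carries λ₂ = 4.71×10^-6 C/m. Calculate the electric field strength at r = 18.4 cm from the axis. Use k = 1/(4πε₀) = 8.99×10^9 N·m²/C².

E ≈ 7.53×10^5 N/C

By cylindrical symmetry E is radial; use a coaxial Gaussian cylinder of radius 18.4 cm and length L (r > 6.59 cm, enclosing both).
λ_enc = λ₁ + λ₂ = (3.00e-6) + (4.71×10^-6) = 7.71×10^-6 C/m.
Applying ∮E·dA = Q_enc/ε₀ with the end caps contributing no flux:
E = 2k|λ_enc|/r = 2(8.99×10^9)(7.71×10^-6)/(0.184) = 7.53×10^5 N/C.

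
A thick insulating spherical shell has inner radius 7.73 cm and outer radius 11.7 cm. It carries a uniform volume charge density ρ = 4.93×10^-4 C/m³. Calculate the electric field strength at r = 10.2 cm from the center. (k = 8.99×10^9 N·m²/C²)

|E| ≈ 1.07×10^6 N/C

Take a concentric spherical Gaussian surface of radius r = 10.2 cm (within the shell material, 7.73 cm < r < 11.7 cm).
Only the shell between 7.73 cm and r is enclosed: Q_enc = ρ·(4π/3)(r³ − a³) = (4.93×10^-4)·(4π/3)·((0.102)³ − (0.0773)³) = 1.238×10^-6 C.
By Gauss's law, ∮E·dA = E·4πr² = Q_enc/ε₀.
E = k|Q_enc|/r² = (8.99×10^9)(1.238×10^-6)/(0.102)² = 1.07×10^6 N/C.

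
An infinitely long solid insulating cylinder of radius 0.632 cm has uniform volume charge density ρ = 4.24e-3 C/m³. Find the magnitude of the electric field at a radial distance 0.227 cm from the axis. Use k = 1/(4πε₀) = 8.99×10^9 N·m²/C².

Choose a coaxial cylinder of radius r = 0.227 cm (arbitrary length L) as the Gaussian surface (r < R).
Charge inside radius r per length L is ρ·πr²·L, so λ_enc = ρπr² = 6.864×10^-8 C/m.
Applying ∮E·dA = Q_enc/ε₀ with the end caps contributing no flux:
E = 2k|λ_enc|/r = 2(8.99×10^9)(6.864e-8)/(0.00227) = 5.44×10^5 N/C.

5.44e5 V/m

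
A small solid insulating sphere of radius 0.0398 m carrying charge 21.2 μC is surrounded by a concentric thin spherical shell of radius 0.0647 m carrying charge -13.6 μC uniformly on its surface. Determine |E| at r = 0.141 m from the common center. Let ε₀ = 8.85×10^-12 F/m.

E = 3.44×10^6 V/m

Symmetry ⇒ E = E(r) r̂. Gaussian sphere of radius r = 0.141 m (r > 0.0647 m, enclosing both).
Q_enc = (21.2 μC) + (-13.6 μC) = 7.60×10^-6 C.
Gauss's law: E·4πr² = Q_enc/ε₀.
E = |Q_enc|/(4πε₀r²) = (7.60×10^-6)/(4π·8.85×10^-12·(0.141)²) = 3.44×10^6 N/C.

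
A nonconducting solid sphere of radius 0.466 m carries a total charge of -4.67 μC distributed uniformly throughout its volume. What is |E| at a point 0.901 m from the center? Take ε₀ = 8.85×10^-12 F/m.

|E| = 5.17×10^4 N/C

By spherical symmetry E is radial; choose a Gaussian sphere of radius r = 0.901 m (r > R, so the entire charge is enclosed).
Q_enc = -4.67 μC = -4.67×10^-6 C.
Gauss's law: E·4πr² = Q_enc/ε₀.
E = |Q_enc|/(4πε₀r²) = (4.67×10^-6)/(4π·8.85×10^-12·(0.901)²) = 5.17×10^4 N/C.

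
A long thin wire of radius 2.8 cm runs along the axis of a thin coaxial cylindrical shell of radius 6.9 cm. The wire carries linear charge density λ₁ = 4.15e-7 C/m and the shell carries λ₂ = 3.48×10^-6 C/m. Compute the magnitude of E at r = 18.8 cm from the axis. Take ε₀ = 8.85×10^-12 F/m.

Take a coaxial cylindrical Gaussian surface of radius r = 18.8 cm and length L (r > 6.9 cm, enclosing both).
λ_enc = λ₁ + λ₂ = (4.15×10^-7) + (3.48e-6) = 3.895e-6 C/m.
Since E is radial and uniform over the curved surface, Φ = E·2πrL = Q_enc/ε₀ = λ_enc L/ε₀.
E = |λ_enc|/(2πε₀r) = (3.895×10^-6)/(2π·8.85×10^-12·0.188) = 3.73×10^5 N/C.

3.73×10^5 N/C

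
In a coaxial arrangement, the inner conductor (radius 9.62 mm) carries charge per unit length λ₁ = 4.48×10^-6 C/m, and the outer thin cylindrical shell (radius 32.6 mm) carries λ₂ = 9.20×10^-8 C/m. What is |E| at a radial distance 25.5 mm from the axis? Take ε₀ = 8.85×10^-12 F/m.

Coaxial Gaussian cylinder, radius r = 25.5 mm, length L (between the conductors, 9.62 mm < r < 32.6 mm).
The shell at 32.6 mm lies outside the Gaussian surface, so λ_enc = λ₁ = 4.48e-6 C/m.
Gauss's law: E·2πrL = λ_enc L/ε₀.
E = |λ_enc|/(2πε₀r) = (4.48×10^-6)/(2π·8.85×10^-12·0.0255) = 3.16×10^6 N/C.

E = 3.16×10^6 N/C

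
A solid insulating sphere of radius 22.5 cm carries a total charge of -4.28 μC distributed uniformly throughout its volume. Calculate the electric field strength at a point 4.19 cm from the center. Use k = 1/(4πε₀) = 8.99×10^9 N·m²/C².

1.42×10^5 N/C

By spherical symmetry E is radial; choose a Gaussian sphere of radius r = 4.19 cm (r < R).
Only the charge within r is enclosed: Q_enc = Q·(r/R)³ = (-4.28 μC)·(4.19 cm/22.5 cm)³ = -2.764×10^-8 C.
Gauss's law: E·4πr² = Q_enc/ε₀.
E = k|Q_enc|/r² = (8.99×10^9)(2.764×10^-8)/(0.0419)² = 1.42×10^5 N/C.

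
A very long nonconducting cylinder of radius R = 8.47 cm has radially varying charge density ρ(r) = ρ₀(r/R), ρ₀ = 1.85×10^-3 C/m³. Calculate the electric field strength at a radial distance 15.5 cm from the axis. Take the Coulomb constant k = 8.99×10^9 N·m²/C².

By cylindrical symmetry E is radial; use a coaxial Gaussian cylinder of radius 15.5 cm and length L (r > R, full charge per length enclosed).
λ_enc = 2π ∫₀^R ρ₀(r'/R)^1 r' dr' = 2πρ₀R²/3 = 2.78×10^-5 C/m.
Applying ∮E·dA = Q_enc/ε₀ with the end caps contributing no flux:
E = 2k|λ_enc|/r = 2(8.99×10^9)(2.78e-5)/(0.155) = 3.22e6 N/C.

|E| = 3.22×10^6 N/C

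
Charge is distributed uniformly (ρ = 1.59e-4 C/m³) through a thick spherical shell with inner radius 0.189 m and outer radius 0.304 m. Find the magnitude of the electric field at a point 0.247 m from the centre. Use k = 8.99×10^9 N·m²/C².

E ≈ 8.16e5 N/C

Use a concentric Gaussian sphere at r = 0.247 m (within the shell material, 0.189 m < r < 0.304 m).
Enclosed charge is the volume from a to r: Q_enc = (4π/3)ρ(r³ − a³) = 5.54×10^-6 C.
Applying ∮E·dA = Q_enc/ε₀ with Φ = E(4πr²):
E = k|Q_enc|/r² = (8.99×10^9)(5.54×10^-6)/(0.247)² = 8.16×10^5 N/C.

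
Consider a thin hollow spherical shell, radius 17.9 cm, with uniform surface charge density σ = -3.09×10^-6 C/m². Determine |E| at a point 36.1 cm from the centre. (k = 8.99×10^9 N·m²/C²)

|E| ≈ 8.58e4 N/C

By spherical symmetry E is radial; choose a Gaussian sphere of radius r = 36.1 cm (r > 17.9 cm).
The entire shell is enclosed: Q_enc = σ·4πR² = (-3.09×10^-6)·4π·(0.179)² = -1.244×10^-6 C.
Since E is radial and uniform over the Gaussian sphere, Φ = E·4πr² = Q_enc/ε₀.
E = k|Q_enc|/r² = (8.99×10^9)(1.244×10^-6)/(0.361)² = 8.58×10^4 N/C.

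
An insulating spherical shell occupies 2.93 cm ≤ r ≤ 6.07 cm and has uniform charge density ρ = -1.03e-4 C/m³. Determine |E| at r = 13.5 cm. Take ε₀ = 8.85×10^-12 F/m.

Take a concentric spherical Gaussian surface of radius r = 13.5 cm (r > 6.07 cm, enclosing the whole shell).
Q_enc = ρ·(4π/3)(b³ − a³) = (-1.03e-4)·(4π/3)·((0.0607)³ − (0.0293)³) = -8.564×10^-8 C.
Since E is radial and uniform over the Gaussian sphere, Φ = E·4πr² = Q_enc/ε₀.
E = |Q_enc|/(4πε₀r²) = (8.564×10^-8)/(4π·8.85×10^-12·(0.135)²) = 4.23×10^4 N/C.

E ≈ 4.23×10^4 V/m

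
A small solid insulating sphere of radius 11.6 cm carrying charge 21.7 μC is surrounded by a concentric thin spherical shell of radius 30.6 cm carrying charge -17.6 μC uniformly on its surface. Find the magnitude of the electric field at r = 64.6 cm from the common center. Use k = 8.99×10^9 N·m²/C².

Use a concentric Gaussian sphere at r = 64.6 cm (r > 30.6 cm, enclosing both).
Q_enc = (21.7 μC) + (-17.6 μC) = 4.10e-6 C.
Applying ∮E·dA = Q_enc/ε₀ with Φ = E(4πr²):
E = k|Q_enc|/r² = (8.99×10^9)(4.10e-6)/(0.646)² = 8.83×10^4 N/C.

E = 8.83×10^4 N/C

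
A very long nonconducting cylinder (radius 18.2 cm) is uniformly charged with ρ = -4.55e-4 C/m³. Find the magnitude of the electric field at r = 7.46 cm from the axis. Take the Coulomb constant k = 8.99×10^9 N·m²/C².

1.92×10^6 N/C

By cylindrical symmetry E is radial; use a coaxial Gaussian cylinder of radius 7.46 cm and length L (r < R).
Enclosed charge per unit length: λ_enc = ρ·πr² = (-4.55×10^-4)π(0.0746)² = -7.955×10^-6 C/m.
Gauss's law: E·2πrL = λ_enc L/ε₀.
E = 2k|λ_enc|/r = 2(8.99×10^9)(7.955×10^-6)/(0.0746) = 1.92×10^6 N/C.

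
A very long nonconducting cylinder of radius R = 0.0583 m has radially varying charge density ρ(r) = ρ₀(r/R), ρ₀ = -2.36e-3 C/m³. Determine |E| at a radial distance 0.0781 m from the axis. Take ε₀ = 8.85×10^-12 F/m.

E ≈ 3.87×10^6 N/C

Choose a coaxial cylinder of radius r = 0.0781 m (arbitrary length L) as the Gaussian surface (r > R, full charge per length enclosed).
λ_enc = 2π ∫₀^R ρ₀(r'/R)^1 r' dr' = 2πρ₀R²/3 = -1.68e-5 C/m.
By Gauss's law (flux through the curved wall only), E·2πrL = λ_enc L/ε₀.
E = |λ_enc|/(2πε₀r) = (1.68e-5)/(2π·8.85×10^-12·0.0781) = 3.87×10^6 N/C.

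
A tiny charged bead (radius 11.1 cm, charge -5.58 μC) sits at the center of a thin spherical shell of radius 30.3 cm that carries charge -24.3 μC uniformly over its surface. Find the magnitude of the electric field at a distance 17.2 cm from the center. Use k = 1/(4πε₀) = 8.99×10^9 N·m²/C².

E ≈ 1.70×10^6 N/C

Take a concentric spherical Gaussian surface of radius r = 17.2 cm (between the bodies, 11.1 cm < r < 30.3 cm).
Only the inner charge is enclosed; the outer shell contributes nothing inside itself. Q_enc = -5.58 μC = -5.58×10^-6 C.
By Gauss's law, ∮E·dA = E·4πr² = Q_enc/ε₀.
E = k|Q_enc|/r² = (8.99×10^9)(5.58e-6)/(0.172)² = 1.70×10^6 N/C.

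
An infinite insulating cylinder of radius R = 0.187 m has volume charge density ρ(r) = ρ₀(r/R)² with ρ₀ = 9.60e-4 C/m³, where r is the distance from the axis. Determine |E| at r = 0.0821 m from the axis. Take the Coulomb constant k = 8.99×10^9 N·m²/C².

By cylindrical symmetry E is radial; use a coaxial Gaussian cylinder of radius 0.0821 m and length L (r < R).
Integrating ρ over the cross-section to radius r: λ_enc = (2πρ₀/R²) ∫₀^r r'^3 dr' = 2πρ₀ r^4/(4·R²) = 1.959e-6 C/m.
Since E is radial and uniform over the curved surface, Φ = E·2πrL = Q_enc/ε₀ = λ_enc L/ε₀.
E = 2k|λ_enc|/r = 2(8.99×10^9)(1.959×10^-6)/(0.0821) = 4.29e5 N/C.

|E| ≈ 4.29e5 N/C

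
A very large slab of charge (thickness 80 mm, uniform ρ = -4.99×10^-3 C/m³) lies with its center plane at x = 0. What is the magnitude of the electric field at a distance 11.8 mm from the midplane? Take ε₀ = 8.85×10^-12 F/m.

E ≈ 6.65e6 V/m

By symmetry E is perpendicular to the slab. A Gaussian pillbox from −11.8 mm to +11.8 mm (face area A) lies entirely within the slab.
Q_enc = ρ·(2x)·A and flux = 2EA, so 2EA = 2ρxA/ε₀ ⇒ E = |ρ|x/ε₀.
E = (4.99e-3)(0.0118)/(8.85×10^-12) = 6.65×10^6 N/C.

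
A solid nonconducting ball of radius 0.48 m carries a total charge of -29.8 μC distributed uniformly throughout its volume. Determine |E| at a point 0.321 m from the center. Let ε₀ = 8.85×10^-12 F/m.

Symmetry ⇒ E = E(r) r̂. Gaussian sphere of radius r = 0.321 m (r < R).
For a uniform sphere the enclosed fraction is (r/R)³, so Q_enc = (-29.8 μC)(0.321/0.48)³ = -8.913×10^-6 C.
Gauss's law: E·4πr² = Q_enc/ε₀.
E = |Q_enc|/(4πε₀r²) = (8.913×10^-6)/(4π·8.85×10^-12·(0.321)²) = 7.78e5 N/C.

|E| ≈ 7.78e5 N/C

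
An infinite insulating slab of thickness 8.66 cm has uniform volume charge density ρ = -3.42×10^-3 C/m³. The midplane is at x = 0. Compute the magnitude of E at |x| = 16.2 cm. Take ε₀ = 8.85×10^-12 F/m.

|E| ≈ 1.67×10^7 N/C

The point |x| = 16.2 cm lies outside the slab (half-thickness 0.0433 m). A symmetric pillbox spanning the full slab encloses Q_enc = ρ·d·A.
Flux = 2EA ⇒ E = |ρ|d/(2ε₀), independent of distance outside.
E = (3.42e-3)(0.0866)/(2·8.85×10^-12) = 1.67e7 N/C.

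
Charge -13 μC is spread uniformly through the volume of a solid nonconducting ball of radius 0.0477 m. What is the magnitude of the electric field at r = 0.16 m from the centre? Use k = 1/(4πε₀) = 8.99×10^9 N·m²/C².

|E| = 4.57×10^6 V/m

By spherical symmetry E is radial; choose a Gaussian sphere of radius r = 0.16 m (r > R, so the entire charge is enclosed).
Q_enc = -13 μC = -1.30×10^-5 C.
Since E is radial and uniform over the Gaussian sphere, Φ = E·4πr² = Q_enc/ε₀.
E = k|Q_enc|/r² = (8.99×10^9)(1.30e-5)/(0.16)² = 4.57×10^6 N/C.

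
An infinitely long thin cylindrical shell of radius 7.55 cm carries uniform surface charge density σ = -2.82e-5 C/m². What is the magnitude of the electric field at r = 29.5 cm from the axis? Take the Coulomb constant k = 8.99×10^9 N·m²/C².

|E| = 8.15e5 N/C

By cylindrical symmetry E is radial; use a coaxial Gaussian cylinder of radius 29.5 cm and length L (r > 7.55 cm).
The whole shell is enclosed: λ_enc = σ·2πR = (-2.82×10^-5)·2π·(0.0755) = -1.338×10^-5 C/m.
Since E is radial and uniform over the curved surface, Φ = E·2πrL = Q_enc/ε₀ = λ_enc L/ε₀.
E = 2k|λ_enc|/r = 2(8.99×10^9)(1.338×10^-5)/(0.295) = 8.15e5 N/C.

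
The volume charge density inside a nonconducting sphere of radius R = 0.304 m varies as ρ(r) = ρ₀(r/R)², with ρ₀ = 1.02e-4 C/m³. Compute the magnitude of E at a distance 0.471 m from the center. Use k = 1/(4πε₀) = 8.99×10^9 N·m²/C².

By spherical symmetry E is radial; choose a Gaussian sphere of radius r = 0.471 m (r > R, all charge enclosed).
Q_enc = 4π ∫₀^R ρ₀(r'/R)^2 r'² dr' = 4πρ₀R³/5 = 7.202×10^-6 C.
By Gauss's law, ∮E·dA = E·4πr² = Q_enc/ε₀.
E = k|Q_enc|/r² = (8.99×10^9)(7.202e-6)/(0.471)² = 2.92e5 N/C.

E ≈ 2.92×10^5 V/m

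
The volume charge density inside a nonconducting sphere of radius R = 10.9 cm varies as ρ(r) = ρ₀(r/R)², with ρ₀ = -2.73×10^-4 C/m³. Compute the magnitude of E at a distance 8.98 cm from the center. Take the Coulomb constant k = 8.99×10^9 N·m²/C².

|E| ≈ 3.76e5 N/C

Use a concentric Gaussian sphere at r = 8.98 cm (r < R).
Integrate the density: Q_enc = 4π ∫₀^r ρ₀(r'/R)^2 r'² dr' = 4πρ₀ r^5/(5·R²) = -3.372×10^-7 C.
Since E is radial and uniform over the Gaussian sphere, Φ = E·4πr² = Q_enc/ε₀.
E = k|Q_enc|/r² = (8.99×10^9)(3.372×10^-7)/(0.0898)² = 3.76×10^5 N/C.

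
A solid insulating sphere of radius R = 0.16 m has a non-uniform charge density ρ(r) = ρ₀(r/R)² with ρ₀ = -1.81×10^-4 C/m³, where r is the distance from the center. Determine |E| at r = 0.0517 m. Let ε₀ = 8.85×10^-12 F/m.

Symmetry ⇒ E = E(r) r̂. Gaussian sphere of radius r = 0.0517 m (r < R).
Q_enc = ∫₀^r ρ(r')·4πr'² dr' = (4πρ₀/R²) ∫₀^r r'^4 dr' = 4πρ₀ r^5/(5·R²) = -6.563e-9 C.
Gauss's law: E·4πr² = Q_enc/ε₀.
E = |Q_enc|/(4πε₀r²) = (6.563×10^-9)/(4π·8.85×10^-12·(0.0517)²) = 2.21×10^4 N/C.

2.21×10^4 N/C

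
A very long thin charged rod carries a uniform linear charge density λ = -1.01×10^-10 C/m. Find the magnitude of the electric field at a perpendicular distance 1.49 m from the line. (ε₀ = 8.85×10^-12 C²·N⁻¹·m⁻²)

|E| = 1.22 N/C

Take a coaxial cylindrical Gaussian surface of radius r = 1.49 m and length L.
Q_enc = λL, so λ_enc = -1.01×10^-10 C/m.
By Gauss's law (flux through the curved wall only), E·2πrL = λ_enc L/ε₀.
E = |λ_enc|/(2πε₀r) = (1.01×10^-10)/(2π·8.85×10^-12·1.49) = 1.22 N/C.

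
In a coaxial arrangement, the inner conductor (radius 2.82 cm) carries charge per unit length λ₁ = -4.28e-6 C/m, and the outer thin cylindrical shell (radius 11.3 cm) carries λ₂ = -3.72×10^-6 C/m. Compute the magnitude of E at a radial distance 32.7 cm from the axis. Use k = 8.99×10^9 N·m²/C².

|E| = 4.40×10^5 V/m

Choose a coaxial cylinder of radius r = 32.7 cm (arbitrary length L) as the Gaussian surface (r > 11.3 cm, enclosing both).
λ_enc = λ₁ + λ₂ = (-4.28×10^-6) + (-3.72×10^-6) = -8.00×10^-6 C/m.
By Gauss's law (flux through the curved wall only), E·2πrL = λ_enc L/ε₀.
E = 2k|λ_enc|/r = 2(8.99×10^9)(8.00×10^-6)/(0.327) = 4.40e5 N/C.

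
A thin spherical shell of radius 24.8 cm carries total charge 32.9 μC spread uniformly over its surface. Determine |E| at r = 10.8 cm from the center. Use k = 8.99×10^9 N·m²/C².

Take a concentric spherical Gaussian surface of radius r = 10.8 cm (inside the shell, r < 24.8 cm).
All the charge is outside the Gaussian surface: Q_enc = 0, hence E = 0 everywhere inside the shell.

E = 0 (no enclosed charge)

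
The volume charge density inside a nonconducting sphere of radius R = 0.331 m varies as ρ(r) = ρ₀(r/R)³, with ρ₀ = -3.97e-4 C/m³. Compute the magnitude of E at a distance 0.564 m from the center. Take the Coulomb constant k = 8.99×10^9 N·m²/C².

8.52×10^5 N/C

Use a concentric Gaussian sphere at r = 0.564 m (r > R, all charge enclosed).
Q_enc = 4π ∫₀^R ρ₀(r'/R)^3 r'² dr' = 4πρ₀R³/6 = -3.015×10^-5 C.
Gauss's law: E·4πr² = Q_enc/ε₀.
E = k|Q_enc|/r² = (8.99×10^9)(3.015e-5)/(0.564)² = 8.52e5 N/C.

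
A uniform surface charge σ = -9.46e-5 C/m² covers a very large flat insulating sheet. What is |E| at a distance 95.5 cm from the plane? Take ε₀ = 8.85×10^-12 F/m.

|E| ≈ 5.34e6 N/C

The symmetry is planar: E is normal to the sheet and the same magnitude on both sides. Take a pillbox straddling the sheet with end-cap area A.
Flux Φ = 2EA and Q_enc = σA, so 2EA = σA/ε₀ ⇒ E = |σ|/(2ε₀), independent of distance.
E = |σ|/(2ε₀) = (9.46e-5)/(2·8.85×10^-12) = 5.34×10^6 N/C.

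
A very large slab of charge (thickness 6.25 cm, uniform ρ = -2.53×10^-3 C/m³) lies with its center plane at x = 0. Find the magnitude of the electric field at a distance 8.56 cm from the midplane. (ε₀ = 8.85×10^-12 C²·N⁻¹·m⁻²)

The point |x| = 8.56 cm lies outside the slab (half-thickness 0.03125 m). A symmetric pillbox spanning the full slab encloses Q_enc = ρ·d·A.
Flux = 2EA ⇒ E = |ρ|d/(2ε₀), independent of distance outside.
E = (2.53×10^-3)(0.0625)/(2·8.85×10^-12) = 8.93×10^6 N/C.

E = 8.93×10^6 V/m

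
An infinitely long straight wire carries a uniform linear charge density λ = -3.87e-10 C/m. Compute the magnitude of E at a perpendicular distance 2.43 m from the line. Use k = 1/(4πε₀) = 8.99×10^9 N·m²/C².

Choose a coaxial cylinder of radius r = 2.43 m (arbitrary length L) as the Gaussian surface.
Q_enc = λL, so λ_enc = -3.87×10^-10 C/m.
Applying ∮E·dA = Q_enc/ε₀ with the end caps contributing no flux:
E = 2k|λ_enc|/r = 2(8.99×10^9)(3.87e-10)/(2.43) = 2.86 N/C.

|E| ≈ 2.86 N/C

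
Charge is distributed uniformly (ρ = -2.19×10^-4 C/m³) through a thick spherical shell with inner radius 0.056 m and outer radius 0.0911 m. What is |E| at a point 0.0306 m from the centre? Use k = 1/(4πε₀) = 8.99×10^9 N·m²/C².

E = 0 (no enclosed charge)

By spherical symmetry E is radial; choose a Gaussian sphere of radius r = 0.0306 m (r < 0.056 m, inside the empty cavity).
No charge is enclosed, so by Gauss's law E·4πr² = 0 ⇒ E = 0.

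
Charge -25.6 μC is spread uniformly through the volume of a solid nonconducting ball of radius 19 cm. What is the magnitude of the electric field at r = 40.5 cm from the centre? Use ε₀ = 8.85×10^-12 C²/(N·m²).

1.40e6 N/C

By spherical symmetry E is radial; choose a Gaussian sphere of radius r = 40.5 cm (r > R, so the entire charge is enclosed).
Q_enc = -25.6 μC = -2.56×10^-5 C.
Gauss's law: E·4πr² = Q_enc/ε₀.
E = |Q_enc|/(4πε₀r²) = (2.56×10^-5)/(4π·8.85×10^-12·(0.405)²) = 1.40e6 N/C.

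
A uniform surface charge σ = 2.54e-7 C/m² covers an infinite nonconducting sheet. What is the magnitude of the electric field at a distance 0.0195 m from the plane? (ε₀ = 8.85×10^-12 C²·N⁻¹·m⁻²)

E = 1.44×10^4 N/C

Choose a cylindrical pillbox piercing the sheet, end faces (area A) parallel to it.
Flux Φ = 2EA and Q_enc = σA, so 2EA = σA/ε₀ ⇒ E = |σ|/(2ε₀), independent of distance.
E = |σ|/(2ε₀) = (2.54e-7)/(2·8.85×10^-12) = 1.44×10^4 N/C.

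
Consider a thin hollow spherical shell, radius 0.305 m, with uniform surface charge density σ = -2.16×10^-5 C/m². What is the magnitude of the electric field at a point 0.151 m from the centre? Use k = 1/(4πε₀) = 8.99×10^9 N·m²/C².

Use a concentric Gaussian sphere at r = 0.151 m (inside the shell, r < 0.305 m).
All the charge is outside the Gaussian surface: Q_enc = 0, hence E = 0 everywhere inside the shell.

|E| = 0 N/C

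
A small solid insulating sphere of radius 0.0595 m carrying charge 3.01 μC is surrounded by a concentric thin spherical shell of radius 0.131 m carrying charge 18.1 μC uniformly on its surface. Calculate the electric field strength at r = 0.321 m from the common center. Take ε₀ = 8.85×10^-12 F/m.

1.84e6 V/m

Symmetry ⇒ E = E(r) r̂. Gaussian sphere of radius r = 0.321 m (r > 0.131 m, enclosing both).
Q_enc = (3.01 μC) + (18.1 μC) = 2.111×10^-5 C.
By Gauss's law, ∮E·dA = E·4πr² = Q_enc/ε₀.
E = |Q_enc|/(4πε₀r²) = (2.111e-5)/(4π·8.85×10^-12·(0.321)²) = 1.84×10^6 N/C.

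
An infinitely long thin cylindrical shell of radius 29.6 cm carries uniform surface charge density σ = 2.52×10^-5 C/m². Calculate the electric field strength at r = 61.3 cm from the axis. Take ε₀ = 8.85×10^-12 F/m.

E = 1.37×10^6 N/C

Coaxial Gaussian cylinder, radius r = 61.3 cm, length L (r > 29.6 cm).
The whole shell is enclosed: λ_enc = σ·2πR = (2.52×10^-5)·2π·(0.296) = 4.687e-5 C/m.
Since E is radial and uniform over the curved surface, Φ = E·2πrL = Q_enc/ε₀ = λ_enc L/ε₀.
E = |λ_enc|/(2πε₀r) = (4.687×10^-5)/(2π·8.85×10^-12·0.613) = 1.37×10^6 N/C.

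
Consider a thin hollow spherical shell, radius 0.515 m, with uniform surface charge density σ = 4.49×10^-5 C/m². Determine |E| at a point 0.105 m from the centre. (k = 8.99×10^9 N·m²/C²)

|E| = 0 N/C

Symmetry ⇒ E = E(r) r̂. Gaussian sphere of radius r = 0.105 m (inside the shell, r < 0.515 m).
No charge lies within this surface, so Q_enc = 0 and Gauss's law gives E·4πr² = 0 ⇒ E = 0.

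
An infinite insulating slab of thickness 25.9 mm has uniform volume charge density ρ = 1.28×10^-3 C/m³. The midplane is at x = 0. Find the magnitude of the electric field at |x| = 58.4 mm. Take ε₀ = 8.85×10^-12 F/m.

E ≈ 1.87×10^6 N/C

The point |x| = 58.4 mm lies outside the slab (half-thickness 0.01295 m). A symmetric pillbox spanning the full slab encloses Q_enc = ρ·d·A.
Flux = 2EA ⇒ E = |ρ|d/(2ε₀), independent of distance outside.
E = (1.28e-3)(0.0259)/(2·8.85×10^-12) = 1.87e6 N/C.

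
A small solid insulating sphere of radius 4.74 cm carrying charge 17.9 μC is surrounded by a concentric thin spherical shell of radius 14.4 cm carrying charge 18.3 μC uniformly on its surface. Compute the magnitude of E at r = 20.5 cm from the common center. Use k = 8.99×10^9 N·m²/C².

Symmetry ⇒ E = E(r) r̂. Gaussian sphere of radius r = 20.5 cm (r > 14.4 cm, enclosing both).
Q_enc = (17.9 μC) + (18.3 μC) = 3.62×10^-5 C.
By Gauss's law, ∮E·dA = E·4πr² = Q_enc/ε₀.
E = k|Q_enc|/r² = (8.99×10^9)(3.62e-5)/(0.205)² = 7.74e6 N/C.

|E| ≈ 7.74e6 N/C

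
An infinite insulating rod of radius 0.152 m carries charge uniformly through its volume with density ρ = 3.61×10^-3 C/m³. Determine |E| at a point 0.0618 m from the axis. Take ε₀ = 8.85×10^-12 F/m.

Take a coaxial cylindrical Gaussian surface of radius r = 0.0618 m and length L (r < R).
Enclosed charge per unit length: λ_enc = ρ·πr² = (3.61×10^-3)π(0.0618)² = 4.331×10^-5 C/m.
Applying ∮E·dA = Q_enc/ε₀ with the end caps contributing no flux:
E = |λ_enc|/(2πε₀r) = (4.331×10^-5)/(2π·8.85×10^-12·0.0618) = 1.26e7 N/C.

|E| = 1.26e7 V/m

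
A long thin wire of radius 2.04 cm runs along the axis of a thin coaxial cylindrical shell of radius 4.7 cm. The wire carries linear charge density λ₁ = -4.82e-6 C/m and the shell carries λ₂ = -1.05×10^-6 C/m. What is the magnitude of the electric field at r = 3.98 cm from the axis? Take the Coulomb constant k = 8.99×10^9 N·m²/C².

By cylindrical symmetry E is radial; use a coaxial Gaussian cylinder of radius 3.98 cm and length L (between the conductors, 2.04 cm < r < 4.7 cm).
The shell at 4.7 cm lies outside the Gaussian surface, so λ_enc = λ₁ = -4.82e-6 C/m.
Gauss's law: E·2πrL = λ_enc L/ε₀.
E = 2k|λ_enc|/r = 2(8.99×10^9)(4.82×10^-6)/(0.0398) = 2.18e6 N/C.

E = 2.18×10^6 V/m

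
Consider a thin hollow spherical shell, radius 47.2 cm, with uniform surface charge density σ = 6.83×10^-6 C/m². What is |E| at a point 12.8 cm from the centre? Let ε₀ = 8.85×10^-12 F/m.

By spherical symmetry E is radial; choose a Gaussian sphere of radius r = 12.8 cm (inside the shell, r < 47.2 cm).
No charge lies within this surface, so Q_enc = 0 and Gauss's law gives E·4πr² = 0 ⇒ E = 0.

|E| = 0 N/C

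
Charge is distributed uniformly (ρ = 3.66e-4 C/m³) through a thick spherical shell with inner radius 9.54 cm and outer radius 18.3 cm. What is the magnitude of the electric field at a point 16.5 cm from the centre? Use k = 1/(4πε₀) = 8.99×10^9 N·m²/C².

Symmetry ⇒ E = E(r) r̂. Gaussian sphere of radius r = 16.5 cm (within the shell material, 9.54 cm < r < 18.3 cm).
Only the shell between 9.54 cm and r is enclosed: Q_enc = ρ·(4π/3)(r³ − a³) = (3.66×10^-4)·(4π/3)·((0.165)³ − (0.0954)³) = 5.556×10^-6 C.
Since E is radial and uniform over the Gaussian sphere, Φ = E·4πr² = Q_enc/ε₀.
E = k|Q_enc|/r² = (8.99×10^9)(5.556×10^-6)/(0.165)² = 1.83×10^6 N/C.

1.83e6 N/C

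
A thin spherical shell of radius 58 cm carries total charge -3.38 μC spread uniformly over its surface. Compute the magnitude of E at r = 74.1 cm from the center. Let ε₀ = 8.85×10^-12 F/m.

By spherical symmetry E is radial; choose a Gaussian sphere of radius r = 74.1 cm (r > 58 cm).
The entire shell is enclosed: Q_enc = -3.38×10^-6 C.
By Gauss's law, ∮E·dA = E·4πr² = Q_enc/ε₀.
E = |Q_enc|/(4πε₀r²) = (3.38×10^-6)/(4π·8.85×10^-12·(0.741)²) = 5.54e4 N/C.

5.54e4 N/C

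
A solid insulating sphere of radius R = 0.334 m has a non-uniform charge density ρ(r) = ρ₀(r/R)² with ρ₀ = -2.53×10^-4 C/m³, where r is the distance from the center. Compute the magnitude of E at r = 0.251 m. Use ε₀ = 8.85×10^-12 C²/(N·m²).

Use a concentric Gaussian sphere at r = 0.251 m (r < R).
Integrate the density: Q_enc = 4π ∫₀^r ρ₀(r'/R)^2 r'² dr' = 4πρ₀ r^5/(5·R²) = -5.679e-6 C.
By Gauss's law, ∮E·dA = E·4πr² = Q_enc/ε₀.
E = |Q_enc|/(4πε₀r²) = (5.679×10^-6)/(4π·8.85×10^-12·(0.251)²) = 8.10e5 N/C.

|E| ≈ 8.10×10^5 V/m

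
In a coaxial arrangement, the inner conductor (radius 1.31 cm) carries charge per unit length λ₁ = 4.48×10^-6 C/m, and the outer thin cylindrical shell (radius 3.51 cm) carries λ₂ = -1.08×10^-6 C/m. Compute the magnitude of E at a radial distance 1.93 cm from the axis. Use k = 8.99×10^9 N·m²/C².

E = 4.17×10^6 N/C

Coaxial Gaussian cylinder, radius r = 1.93 cm, length L (between the conductors, 1.31 cm < r < 3.51 cm).
The shell at 3.51 cm lies outside the Gaussian surface, so λ_enc = λ₁ = 4.48×10^-6 C/m.
Applying ∮E·dA = Q_enc/ε₀ with the end caps contributing no flux:
E = 2k|λ_enc|/r = 2(8.99×10^9)(4.48e-6)/(0.0193) = 4.17e6 N/C.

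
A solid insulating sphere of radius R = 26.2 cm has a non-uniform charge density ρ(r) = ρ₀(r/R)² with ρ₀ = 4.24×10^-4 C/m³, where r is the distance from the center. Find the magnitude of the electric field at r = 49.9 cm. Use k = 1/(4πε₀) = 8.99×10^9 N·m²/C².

|E| ≈ 6.92×10^5 N/C

By spherical symmetry E is radial; choose a Gaussian sphere of radius r = 49.9 cm (r > R, all charge enclosed).
Q_enc = 4π ∫₀^R ρ₀(r'/R)^2 r'² dr' = 4πρ₀R³/5 = 1.917e-5 C.
Applying ∮E·dA = Q_enc/ε₀ with Φ = E(4πr²):
E = k|Q_enc|/r² = (8.99×10^9)(1.917×10^-5)/(0.499)² = 6.92×10^5 N/C.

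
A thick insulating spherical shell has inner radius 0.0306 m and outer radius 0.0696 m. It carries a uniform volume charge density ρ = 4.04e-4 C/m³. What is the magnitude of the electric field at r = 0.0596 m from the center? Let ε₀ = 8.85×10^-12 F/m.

Symmetry ⇒ E = E(r) r̂. Gaussian sphere of radius r = 0.0596 m (within the shell material, 0.0306 m < r < 0.0696 m).
Only the shell between 0.0306 m and r is enclosed: Q_enc = ρ·(4π/3)(r³ − a³) = (4.04e-4)·(4π/3)·((0.0596)³ − (0.0306)³) = 3.098×10^-7 C.
By Gauss's law, ∮E·dA = E·4πr² = Q_enc/ε₀.
E = |Q_enc|/(4πε₀r²) = (3.098×10^-7)/(4π·8.85×10^-12·(0.0596)²) = 7.84e5 N/C.

E ≈ 7.84×10^5 N/C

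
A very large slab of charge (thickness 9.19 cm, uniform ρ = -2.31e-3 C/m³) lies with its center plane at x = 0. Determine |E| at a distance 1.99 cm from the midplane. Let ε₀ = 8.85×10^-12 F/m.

By symmetry E is perpendicular to the slab. A Gaussian pillbox from −1.99 cm to +1.99 cm (face area A) lies entirely within the slab.
Q_enc = ρ·(2x)·A and flux = 2EA, so 2EA = 2ρxA/ε₀ ⇒ E = |ρ|x/ε₀.
E = (2.31e-3)(0.0199)/(8.85×10^-12) = 5.19e6 N/C.

|E| ≈ 5.19×10^6 V/m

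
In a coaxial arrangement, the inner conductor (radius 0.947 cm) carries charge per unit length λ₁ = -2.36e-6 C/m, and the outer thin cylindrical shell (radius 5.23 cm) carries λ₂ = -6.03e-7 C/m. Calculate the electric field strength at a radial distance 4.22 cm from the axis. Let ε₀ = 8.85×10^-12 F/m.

Take a coaxial cylindrical Gaussian surface of radius r = 4.22 cm and length L (between the conductors, 0.947 cm < r < 5.23 cm).
The shell at 5.23 cm lies outside the Gaussian surface, so λ_enc = λ₁ = -2.36×10^-6 C/m.
By Gauss's law (flux through the curved wall only), E·2πrL = λ_enc L/ε₀.
E = |λ_enc|/(2πε₀r) = (2.36×10^-6)/(2π·8.85×10^-12·0.0422) = 1.01e6 N/C.

1.01×10^6 N/C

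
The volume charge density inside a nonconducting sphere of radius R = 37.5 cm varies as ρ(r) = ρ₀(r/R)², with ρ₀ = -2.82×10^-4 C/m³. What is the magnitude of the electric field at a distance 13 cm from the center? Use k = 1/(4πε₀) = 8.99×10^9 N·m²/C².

|E| = 9.95×10^4 N/C

Use a concentric Gaussian sphere at r = 13 cm (r < R).
Integrate the density: Q_enc = 4π ∫₀^r ρ₀(r'/R)^2 r'² dr' = 4πρ₀ r^5/(5·R²) = -1.871×10^-7 C.
Applying ∮E·dA = Q_enc/ε₀ with Φ = E(4πr²):
E = k|Q_enc|/r² = (8.99×10^9)(1.871×10^-7)/(0.13)² = 9.95e4 N/C.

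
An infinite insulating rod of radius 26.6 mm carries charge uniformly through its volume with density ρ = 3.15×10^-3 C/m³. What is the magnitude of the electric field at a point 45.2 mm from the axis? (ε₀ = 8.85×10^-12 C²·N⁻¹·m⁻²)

2.79×10^6 N/C

Take a coaxial cylindrical Gaussian surface of radius r = 45.2 mm and length L (r > 26.6 mm, full cross-section enclosed).
λ_enc = ρ·πR² = (3.15e-3)π(0.0266)² = 7.002×10^-6 C/m.
Since E is radial and uniform over the curved surface, Φ = E·2πrL = Q_enc/ε₀ = λ_enc L/ε₀.
E = |λ_enc|/(2πε₀r) = (7.002e-6)/(2π·8.85×10^-12·0.0452) = 2.79×10^6 N/C.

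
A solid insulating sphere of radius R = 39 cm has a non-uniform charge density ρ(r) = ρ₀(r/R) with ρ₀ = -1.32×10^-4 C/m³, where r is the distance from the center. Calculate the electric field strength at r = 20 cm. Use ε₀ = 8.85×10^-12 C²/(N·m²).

Use a concentric Gaussian sphere at r = 20 cm (r < R).
Q_enc = ∫₀^r ρ(r')·4πr'² dr' = (4πρ₀/R) ∫₀^r r'^3 dr' = 4πρ₀ r^4/(4·R) = -1.701×10^-6 C.
Since E is radial and uniform over the Gaussian sphere, Φ = E·4πr² = Q_enc/ε₀.
E = |Q_enc|/(4πε₀r²) = (1.701e-6)/(4π·8.85×10^-12·(0.2)²) = 3.82×10^5 N/C.

E = 3.82×10^5 N/C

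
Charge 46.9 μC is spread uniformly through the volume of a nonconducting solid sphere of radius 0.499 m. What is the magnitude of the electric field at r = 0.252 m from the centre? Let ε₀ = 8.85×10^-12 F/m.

E ≈ 8.55e5 V/m

By spherical symmetry E is radial; choose a Gaussian sphere of radius r = 0.252 m (r < R).
For a uniform sphere the enclosed fraction is (r/R)³, so Q_enc = (46.9 μC)(0.252/0.499)³ = 6.04×10^-6 C.
Gauss's law: E·4πr² = Q_enc/ε₀.
E = |Q_enc|/(4πε₀r²) = (6.04e-6)/(4π·8.85×10^-12·(0.252)²) = 8.55×10^5 N/C.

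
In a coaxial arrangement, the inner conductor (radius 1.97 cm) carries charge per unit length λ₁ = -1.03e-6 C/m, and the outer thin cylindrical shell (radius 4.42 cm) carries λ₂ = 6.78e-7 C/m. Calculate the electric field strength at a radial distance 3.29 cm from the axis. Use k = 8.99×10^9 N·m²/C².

Coaxial Gaussian cylinder, radius r = 3.29 cm, length L (between the conductors, 1.97 cm < r < 4.42 cm).
The shell at 4.42 cm lies outside the Gaussian surface, so λ_enc = λ₁ = -1.03e-6 C/m.
Gauss's law: E·2πrL = λ_enc L/ε₀.
E = 2k|λ_enc|/r = 2(8.99×10^9)(1.03×10^-6)/(0.0329) = 5.63e5 N/C.

E ≈ 5.63×10^5 N/C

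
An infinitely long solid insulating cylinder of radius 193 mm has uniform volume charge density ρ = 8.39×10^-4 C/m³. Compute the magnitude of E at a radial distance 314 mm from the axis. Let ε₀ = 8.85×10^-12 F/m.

E ≈ 5.62e6 N/C

Take a coaxial cylindrical Gaussian surface of radius r = 314 mm and length L (r > 193 mm, full cross-section enclosed).
λ_enc = ρ·πR² = (8.39×10^-4)π(0.193)² = 9.818×10^-5 C/m.
Gauss's law: E·2πrL = λ_enc L/ε₀.
E = |λ_enc|/(2πε₀r) = (9.818×10^-5)/(2π·8.85×10^-12·0.314) = 5.62×10^6 N/C.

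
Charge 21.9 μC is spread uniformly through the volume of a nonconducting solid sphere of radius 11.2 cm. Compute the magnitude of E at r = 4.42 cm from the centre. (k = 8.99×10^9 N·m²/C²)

6.19e6 N/C

Use a concentric Gaussian sphere at r = 4.42 cm (r < R).
Only the charge within r is enclosed: Q_enc = Q·(r/R)³ = (21.9 μC)·(4.42 cm/11.2 cm)³ = 1.346×10^-6 C.
Since E is radial and uniform over the Gaussian sphere, Φ = E·4πr² = Q_enc/ε₀.
E = k|Q_enc|/r² = (8.99×10^9)(1.346×10^-6)/(0.0442)² = 6.19e6 N/C.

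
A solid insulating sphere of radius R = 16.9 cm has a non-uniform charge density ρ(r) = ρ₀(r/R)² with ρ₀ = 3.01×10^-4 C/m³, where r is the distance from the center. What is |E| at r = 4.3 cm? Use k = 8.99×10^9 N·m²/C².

Use a concentric Gaussian sphere at r = 4.3 cm (r < R).
Q_enc = ∫₀^r ρ(r')·4πr'² dr' = (4πρ₀/R²) ∫₀^r r'^4 dr' = 4πρ₀ r^5/(5·R²) = 3.894e-9 C.
By Gauss's law, ∮E·dA = E·4πr² = Q_enc/ε₀.
E = k|Q_enc|/r² = (8.99×10^9)(3.894e-9)/(0.043)² = 1.89×10^4 N/C.

E ≈ 1.89×10^4 N/C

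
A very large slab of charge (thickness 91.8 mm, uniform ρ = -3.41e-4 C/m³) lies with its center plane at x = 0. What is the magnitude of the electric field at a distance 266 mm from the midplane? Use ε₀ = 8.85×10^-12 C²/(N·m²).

The point |x| = 266 mm lies outside the slab (half-thickness 0.0459 m). A symmetric pillbox spanning the full slab encloses Q_enc = ρ·d·A.
Flux = 2EA ⇒ E = |ρ|d/(2ε₀), independent of distance outside.
E = (3.41×10^-4)(0.0918)/(2·8.85×10^-12) = 1.77e6 N/C.

E ≈ 1.77e6 N/C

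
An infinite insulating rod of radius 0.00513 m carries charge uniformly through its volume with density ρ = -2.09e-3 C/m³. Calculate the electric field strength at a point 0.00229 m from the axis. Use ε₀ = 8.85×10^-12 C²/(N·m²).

|E| ≈ 2.70×10^5 N/C

By cylindrical symmetry E is radial; use a coaxial Gaussian cylinder of radius 0.00229 m and length L (r < R).
Charge inside radius r per length L is ρ·πr²·L, so λ_enc = ρπr² = -3.443×10^-8 C/m.
Since E is radial and uniform over the curved surface, Φ = E·2πrL = Q_enc/ε₀ = λ_enc L/ε₀.
E = |λ_enc|/(2πε₀r) = (3.443×10^-8)/(2π·8.85×10^-12·0.00229) = 2.70×10^5 N/C.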